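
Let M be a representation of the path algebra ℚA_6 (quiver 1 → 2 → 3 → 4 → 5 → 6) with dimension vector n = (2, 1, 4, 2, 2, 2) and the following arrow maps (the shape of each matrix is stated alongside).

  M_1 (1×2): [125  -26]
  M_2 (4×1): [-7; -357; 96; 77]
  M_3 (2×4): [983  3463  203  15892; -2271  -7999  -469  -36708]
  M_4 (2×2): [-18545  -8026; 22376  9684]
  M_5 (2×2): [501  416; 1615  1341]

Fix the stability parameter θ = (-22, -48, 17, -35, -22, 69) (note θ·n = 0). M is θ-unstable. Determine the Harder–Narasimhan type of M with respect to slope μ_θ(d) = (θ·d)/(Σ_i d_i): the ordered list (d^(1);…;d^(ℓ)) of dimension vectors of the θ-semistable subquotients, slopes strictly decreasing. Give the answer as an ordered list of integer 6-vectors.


Via rank(M_{q-1}∘⋯∘M_p): M ≅ I[1,1], I[1,3], I[3,3], I[3,6]^2.
μ_θ-semistable layers: μ^(1)=69; μ^(2)=17; μ^(3)=-40/3; μ^(4)=-22; μ^(5)=-35

((0, 0, 0, 0, 0, 2); (0, 0, 2, 0, 0, 0); (0, 0, 2, 2, 2, 0); (1, 0, 0, 0, 0, 0); (1, 1, 0, 0, 0, 0))


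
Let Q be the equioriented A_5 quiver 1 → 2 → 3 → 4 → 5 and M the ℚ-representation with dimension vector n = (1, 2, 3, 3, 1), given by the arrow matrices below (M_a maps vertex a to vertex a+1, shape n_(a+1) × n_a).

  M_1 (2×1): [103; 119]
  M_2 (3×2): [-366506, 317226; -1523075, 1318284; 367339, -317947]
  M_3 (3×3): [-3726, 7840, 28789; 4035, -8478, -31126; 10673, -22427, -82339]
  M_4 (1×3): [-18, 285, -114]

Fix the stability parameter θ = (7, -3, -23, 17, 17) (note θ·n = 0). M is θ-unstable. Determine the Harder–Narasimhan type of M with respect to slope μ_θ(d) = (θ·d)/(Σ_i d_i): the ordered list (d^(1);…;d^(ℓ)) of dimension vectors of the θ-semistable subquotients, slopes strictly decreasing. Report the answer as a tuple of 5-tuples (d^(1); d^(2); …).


Interval decomposition of M: I[1,4], I[2,4], I[3,5].
HN type (ℓ=4): μ^(1)=17; μ^(2)=-19/3; μ^(3)=-13; μ^(4)=-23

((0, 0, 0, 3, 1); (1, 1, 1, 0, 0); (0, 1, 1, 0, 0); (0, 0, 1, 0, 0))


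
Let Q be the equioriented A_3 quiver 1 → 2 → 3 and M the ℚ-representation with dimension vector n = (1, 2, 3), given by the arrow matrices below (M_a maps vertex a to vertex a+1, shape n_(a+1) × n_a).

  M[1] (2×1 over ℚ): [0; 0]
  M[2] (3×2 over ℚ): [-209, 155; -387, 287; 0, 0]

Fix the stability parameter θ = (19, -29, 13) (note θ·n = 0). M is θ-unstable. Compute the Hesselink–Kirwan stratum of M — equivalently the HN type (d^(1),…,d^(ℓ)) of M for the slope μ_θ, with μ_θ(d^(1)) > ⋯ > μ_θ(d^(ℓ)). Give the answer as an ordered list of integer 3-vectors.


Interval decomposition of M: I[1,1], I[2,3]^2, I[3,3].
HN type (ℓ=3): μ^(1)=19; μ^(2)=13; μ^(3)=-29

((1, 0, 0); (0, 0, 3); (0, 2, 0))


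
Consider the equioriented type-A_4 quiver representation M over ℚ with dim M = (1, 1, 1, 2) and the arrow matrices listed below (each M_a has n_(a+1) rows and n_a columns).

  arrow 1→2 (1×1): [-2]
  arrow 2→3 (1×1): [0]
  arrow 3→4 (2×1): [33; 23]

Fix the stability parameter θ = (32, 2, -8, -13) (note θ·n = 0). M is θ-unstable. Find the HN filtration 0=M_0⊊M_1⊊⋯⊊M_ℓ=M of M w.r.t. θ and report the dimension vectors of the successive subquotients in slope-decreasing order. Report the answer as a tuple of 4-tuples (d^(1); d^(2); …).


Interval decomposition of M: I[1,2], I[3,4], I[4,4].
HN type (ℓ=3): μ^(1)=17; μ^(2)=-21/2; μ^(3)=-13

((1, 1, 0, 0); (0, 0, 1, 1); (0, 0, 0, 1))


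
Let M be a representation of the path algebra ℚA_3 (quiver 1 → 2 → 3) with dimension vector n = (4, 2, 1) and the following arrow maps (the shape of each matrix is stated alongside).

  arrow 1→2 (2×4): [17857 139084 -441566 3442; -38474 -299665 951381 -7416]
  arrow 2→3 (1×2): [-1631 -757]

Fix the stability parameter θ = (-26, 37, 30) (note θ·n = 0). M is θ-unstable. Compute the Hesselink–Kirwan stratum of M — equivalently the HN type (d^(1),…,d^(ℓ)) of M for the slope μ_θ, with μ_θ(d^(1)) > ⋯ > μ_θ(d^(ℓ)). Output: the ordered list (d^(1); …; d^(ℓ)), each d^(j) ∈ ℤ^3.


Interval decomposition of M: I[1,1]^2, I[1,2], I[1,3].
HN type (ℓ=3): μ^(1)=37; μ^(2)=67/2; μ^(3)=-26

((0, 1, 0); (0, 1, 1); (4, 0, 0))


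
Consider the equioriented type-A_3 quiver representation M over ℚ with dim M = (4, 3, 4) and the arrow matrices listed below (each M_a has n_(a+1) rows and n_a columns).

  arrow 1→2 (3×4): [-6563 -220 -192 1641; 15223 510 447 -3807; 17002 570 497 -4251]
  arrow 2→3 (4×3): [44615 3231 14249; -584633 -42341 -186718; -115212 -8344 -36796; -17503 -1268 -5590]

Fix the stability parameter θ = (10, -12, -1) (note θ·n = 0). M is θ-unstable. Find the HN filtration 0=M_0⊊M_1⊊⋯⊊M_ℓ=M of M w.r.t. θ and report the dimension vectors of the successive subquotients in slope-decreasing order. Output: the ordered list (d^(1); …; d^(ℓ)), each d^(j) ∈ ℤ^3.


Barcode: M ≅ I[1,1], I[1,3]^3, I[3,3]. HN layers by μ_θ (2 steps, strictly decreasing):
  μ^(1)=10; μ^(2)=-1

((1, 0, 0); (3, 3, 4))


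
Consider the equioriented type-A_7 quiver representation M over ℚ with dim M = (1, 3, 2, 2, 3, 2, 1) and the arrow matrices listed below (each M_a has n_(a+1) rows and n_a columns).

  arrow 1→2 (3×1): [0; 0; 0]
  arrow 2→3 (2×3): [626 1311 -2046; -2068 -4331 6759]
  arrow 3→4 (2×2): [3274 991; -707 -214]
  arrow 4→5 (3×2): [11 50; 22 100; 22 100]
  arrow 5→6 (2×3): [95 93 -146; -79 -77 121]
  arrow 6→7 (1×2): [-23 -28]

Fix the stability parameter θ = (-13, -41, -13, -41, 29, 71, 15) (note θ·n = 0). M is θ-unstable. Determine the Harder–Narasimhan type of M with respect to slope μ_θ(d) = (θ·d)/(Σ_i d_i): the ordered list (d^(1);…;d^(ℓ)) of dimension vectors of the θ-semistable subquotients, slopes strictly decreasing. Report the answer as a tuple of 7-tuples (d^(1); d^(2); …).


Interval decomposition of M: I[1,1], I[2,2], I[2,4], I[2,7], I[5,5], I[5,6].
HN type (ℓ=6): μ^(1)=71; μ^(2)=43; μ^(3)=29; μ^(4)=-13; μ^(5)=-27; μ^(6)=-41

((0, 0, 0, 0, 0, 1, 0); (0, 0, 0, 0, 0, 1, 1); (0, 0, 0, 0, 3, 0, 0); (1, 0, 0, 0, 0, 0, 0); (0, 0, 2, 2, 0, 0, 0); (0, 3, 0, 0, 0, 0, 0))


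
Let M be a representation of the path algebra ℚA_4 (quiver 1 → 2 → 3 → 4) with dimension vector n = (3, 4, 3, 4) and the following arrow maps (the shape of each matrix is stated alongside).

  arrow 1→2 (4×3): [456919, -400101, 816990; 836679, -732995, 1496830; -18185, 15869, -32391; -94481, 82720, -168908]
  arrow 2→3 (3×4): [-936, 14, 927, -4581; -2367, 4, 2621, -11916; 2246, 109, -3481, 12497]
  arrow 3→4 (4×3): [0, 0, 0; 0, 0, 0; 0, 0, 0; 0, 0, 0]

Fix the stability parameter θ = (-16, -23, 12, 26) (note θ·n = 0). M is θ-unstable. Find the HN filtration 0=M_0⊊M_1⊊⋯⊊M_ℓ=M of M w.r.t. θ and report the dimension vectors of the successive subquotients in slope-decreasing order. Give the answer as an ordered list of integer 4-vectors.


Barcode: M ≅ I[1,3]^3, I[2,2], I[4,4]^4. HN layers by μ_θ (4 steps, strictly decreasing):
  μ^(1)=26; μ^(2)=12; μ^(3)=-39/2; μ^(4)=-23

((0, 0, 0, 4); (0, 0, 3, 0); (3, 3, 0, 0); (0, 1, 0, 0))


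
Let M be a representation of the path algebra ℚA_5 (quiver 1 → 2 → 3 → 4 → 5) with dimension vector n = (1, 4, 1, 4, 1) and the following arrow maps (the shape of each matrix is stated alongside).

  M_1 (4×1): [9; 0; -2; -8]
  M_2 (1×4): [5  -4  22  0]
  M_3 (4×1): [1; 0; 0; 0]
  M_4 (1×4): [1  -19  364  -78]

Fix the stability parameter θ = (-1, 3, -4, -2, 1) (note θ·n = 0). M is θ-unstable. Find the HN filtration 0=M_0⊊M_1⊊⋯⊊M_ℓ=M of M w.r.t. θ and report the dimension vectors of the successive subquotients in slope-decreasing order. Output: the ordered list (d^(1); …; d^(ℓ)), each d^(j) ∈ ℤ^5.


Interval decomposition of M: I[1,5], I[2,2]^3, I[4,4]^3.
HN type (ℓ=4): μ^(1)=3; μ^(2)=1; μ^(3)=-1; μ^(4)=-2

((0, 3, 0, 0, 0); (0, 0, 0, 0, 1); (1, 1, 1, 1, 0); (0, 0, 0, 3, 0))


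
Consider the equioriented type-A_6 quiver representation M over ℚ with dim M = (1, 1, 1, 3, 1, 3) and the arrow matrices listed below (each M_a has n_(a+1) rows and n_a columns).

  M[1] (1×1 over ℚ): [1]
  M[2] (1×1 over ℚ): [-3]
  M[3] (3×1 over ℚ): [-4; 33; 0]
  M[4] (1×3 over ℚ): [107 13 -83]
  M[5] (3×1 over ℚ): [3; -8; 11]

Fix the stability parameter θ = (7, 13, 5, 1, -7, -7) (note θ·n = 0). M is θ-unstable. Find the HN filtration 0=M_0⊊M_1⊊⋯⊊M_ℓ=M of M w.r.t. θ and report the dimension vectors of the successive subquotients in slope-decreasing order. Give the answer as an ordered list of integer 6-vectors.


Interval decomposition of M: I[1,6], I[4,4]^2, I[6,6]^2.
HN type (ℓ=3): μ^(1)=2; μ^(2)=1; μ^(3)=-7

((1, 1, 1, 1, 1, 1); (0, 0, 0, 2, 0, 0); (0, 0, 0, 0, 0, 2))


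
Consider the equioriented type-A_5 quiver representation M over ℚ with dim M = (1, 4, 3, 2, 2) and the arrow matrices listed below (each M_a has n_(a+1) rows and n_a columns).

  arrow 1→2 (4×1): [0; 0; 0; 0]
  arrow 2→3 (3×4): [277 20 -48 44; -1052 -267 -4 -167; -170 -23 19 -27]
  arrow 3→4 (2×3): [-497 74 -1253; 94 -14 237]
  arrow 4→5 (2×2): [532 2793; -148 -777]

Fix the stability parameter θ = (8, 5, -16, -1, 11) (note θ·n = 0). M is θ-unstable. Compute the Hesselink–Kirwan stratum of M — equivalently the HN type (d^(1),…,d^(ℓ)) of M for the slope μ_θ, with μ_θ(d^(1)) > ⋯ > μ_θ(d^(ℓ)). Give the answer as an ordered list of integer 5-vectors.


Interval decomposition of M: I[1,1], I[2,2], I[2,3], I[2,4], I[2,5], I[5,5].
HN type (ℓ=5): μ^(1)=11; μ^(2)=8; μ^(3)=5; μ^(4)=-1; μ^(5)=-11/2

((0, 0, 0, 0, 2); (1, 0, 0, 0, 0); (0, 1, 0, 0, 0); (0, 0, 0, 2, 0); (0, 3, 3, 0, 0))


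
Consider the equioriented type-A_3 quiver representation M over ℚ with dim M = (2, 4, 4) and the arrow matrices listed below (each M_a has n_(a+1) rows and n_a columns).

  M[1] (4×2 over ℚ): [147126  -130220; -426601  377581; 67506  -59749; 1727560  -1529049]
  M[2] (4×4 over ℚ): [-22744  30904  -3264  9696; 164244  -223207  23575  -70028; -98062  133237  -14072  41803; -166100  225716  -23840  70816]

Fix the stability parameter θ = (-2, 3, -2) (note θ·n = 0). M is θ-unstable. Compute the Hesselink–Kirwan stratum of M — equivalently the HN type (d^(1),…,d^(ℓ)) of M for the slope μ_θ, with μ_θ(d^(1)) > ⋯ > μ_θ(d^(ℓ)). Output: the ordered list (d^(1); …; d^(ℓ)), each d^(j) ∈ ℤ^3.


Barcode: M ≅ I[1,3]^2, I[2,2], I[2,3], I[3,3]. HN layers by μ_θ (3 steps, strictly decreasing):
  μ^(1)=3; μ^(2)=1/2; μ^(3)=-2

((0, 1, 0); (0, 3, 3); (2, 0, 1))


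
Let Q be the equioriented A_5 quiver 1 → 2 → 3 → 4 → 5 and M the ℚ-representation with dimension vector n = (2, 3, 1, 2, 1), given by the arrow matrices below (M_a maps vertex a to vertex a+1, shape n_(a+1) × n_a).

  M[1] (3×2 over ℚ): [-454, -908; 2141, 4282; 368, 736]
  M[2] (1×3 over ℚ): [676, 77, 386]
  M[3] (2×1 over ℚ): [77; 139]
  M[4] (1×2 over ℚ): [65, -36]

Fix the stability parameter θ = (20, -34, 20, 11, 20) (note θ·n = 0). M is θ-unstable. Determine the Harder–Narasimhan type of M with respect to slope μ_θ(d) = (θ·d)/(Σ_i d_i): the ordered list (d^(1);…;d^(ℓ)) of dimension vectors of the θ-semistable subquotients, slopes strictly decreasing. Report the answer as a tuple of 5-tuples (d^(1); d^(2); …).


Barcode: M ≅ I[1,1], I[1,5], I[2,2]^2, I[4,4]. HN layers by μ_θ (5 steps, strictly decreasing):
  μ^(1)=20; μ^(2)=31/2; μ^(3)=11; μ^(4)=-7; μ^(5)=-34

((1, 0, 0, 0, 1); (0, 0, 1, 1, 0); (0, 0, 0, 1, 0); (1, 1, 0, 0, 0); (0, 2, 0, 0, 0))


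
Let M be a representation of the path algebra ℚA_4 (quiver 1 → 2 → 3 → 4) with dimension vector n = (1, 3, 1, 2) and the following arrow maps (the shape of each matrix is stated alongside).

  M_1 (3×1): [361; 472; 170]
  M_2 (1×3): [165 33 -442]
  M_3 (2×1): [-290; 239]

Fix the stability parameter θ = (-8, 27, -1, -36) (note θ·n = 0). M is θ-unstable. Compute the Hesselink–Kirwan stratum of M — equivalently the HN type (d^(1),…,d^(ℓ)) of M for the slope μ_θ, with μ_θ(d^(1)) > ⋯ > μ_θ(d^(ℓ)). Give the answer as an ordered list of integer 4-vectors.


Interval decomposition of M: I[1,4], I[2,2]^2, I[4,4].
HN type (ℓ=4): μ^(1)=27; μ^(2)=-10/3; μ^(3)=-8; μ^(4)=-36

((0, 2, 0, 0); (0, 1, 1, 1); (1, 0, 0, 0); (0, 0, 0, 1))


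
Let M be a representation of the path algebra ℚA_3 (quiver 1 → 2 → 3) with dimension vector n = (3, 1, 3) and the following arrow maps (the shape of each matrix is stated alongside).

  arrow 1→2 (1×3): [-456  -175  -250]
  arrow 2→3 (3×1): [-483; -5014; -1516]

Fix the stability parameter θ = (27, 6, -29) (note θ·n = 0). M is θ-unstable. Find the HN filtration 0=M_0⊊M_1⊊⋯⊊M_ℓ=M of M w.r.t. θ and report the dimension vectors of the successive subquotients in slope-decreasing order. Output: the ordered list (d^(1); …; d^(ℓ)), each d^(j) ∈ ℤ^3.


Barcode: M ≅ I[1,1]^2, I[1,3], I[3,3]^2. HN layers by μ_θ (3 steps, strictly decreasing):
  μ^(1)=27; μ^(2)=4/3; μ^(3)=-29

((2, 0, 0); (1, 1, 1); (0, 0, 2))


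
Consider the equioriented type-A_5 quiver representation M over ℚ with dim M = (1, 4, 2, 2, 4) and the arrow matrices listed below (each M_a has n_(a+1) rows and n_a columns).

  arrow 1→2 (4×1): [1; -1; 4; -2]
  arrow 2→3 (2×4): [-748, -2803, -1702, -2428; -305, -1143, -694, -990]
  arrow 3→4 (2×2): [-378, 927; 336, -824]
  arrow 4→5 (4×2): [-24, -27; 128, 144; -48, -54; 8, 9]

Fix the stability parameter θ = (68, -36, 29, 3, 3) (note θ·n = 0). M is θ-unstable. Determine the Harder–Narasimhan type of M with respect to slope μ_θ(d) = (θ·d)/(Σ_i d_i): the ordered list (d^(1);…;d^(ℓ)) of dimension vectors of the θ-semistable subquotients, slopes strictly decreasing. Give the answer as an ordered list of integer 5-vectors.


Interval decomposition of M: I[1,3], I[2,2]^2, I[2,4], I[4,5], I[5,5]^3.
HN type (ℓ=4): μ^(1)=29; μ^(2)=16; μ^(3)=3; μ^(4)=-36

((0, 0, 1, 0, 0); (1, 1, 1, 1, 0); (0, 0, 0, 1, 4); (0, 3, 0, 0, 0))


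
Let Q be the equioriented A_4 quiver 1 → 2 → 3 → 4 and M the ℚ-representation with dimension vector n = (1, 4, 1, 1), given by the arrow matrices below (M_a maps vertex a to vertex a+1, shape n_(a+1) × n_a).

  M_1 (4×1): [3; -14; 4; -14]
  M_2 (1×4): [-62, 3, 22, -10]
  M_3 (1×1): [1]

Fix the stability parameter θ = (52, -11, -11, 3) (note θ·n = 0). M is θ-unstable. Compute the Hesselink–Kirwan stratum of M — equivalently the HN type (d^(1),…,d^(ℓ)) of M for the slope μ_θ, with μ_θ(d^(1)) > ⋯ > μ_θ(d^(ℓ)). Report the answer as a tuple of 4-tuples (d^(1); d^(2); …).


Barcode: M ≅ I[1,2], I[2,2]^2, I[2,4]. HN layers by μ_θ (3 steps, strictly decreasing):
  μ^(1)=41/2; μ^(2)=3; μ^(3)=-11

((1, 1, 0, 0); (0, 0, 0, 1); (0, 3, 1, 0))


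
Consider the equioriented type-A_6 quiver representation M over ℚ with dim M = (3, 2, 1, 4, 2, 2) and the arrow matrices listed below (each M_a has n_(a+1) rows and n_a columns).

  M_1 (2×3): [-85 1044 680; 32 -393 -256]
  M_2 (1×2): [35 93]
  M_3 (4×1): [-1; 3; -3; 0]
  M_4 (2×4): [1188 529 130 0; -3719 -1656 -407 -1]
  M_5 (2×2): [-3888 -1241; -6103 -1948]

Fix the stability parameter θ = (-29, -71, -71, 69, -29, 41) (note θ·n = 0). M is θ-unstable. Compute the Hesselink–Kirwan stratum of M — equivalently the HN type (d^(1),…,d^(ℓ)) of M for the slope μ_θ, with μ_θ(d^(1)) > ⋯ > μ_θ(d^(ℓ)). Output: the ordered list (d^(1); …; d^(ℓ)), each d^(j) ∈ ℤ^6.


Barcode: M ≅ I[1,1], I[1,2], I[1,6], I[4,4]^2, I[4,6]. HN layers by μ_θ (6 steps, strictly decreasing):
  μ^(1)=69; μ^(2)=41; μ^(3)=20; μ^(4)=-29; μ^(5)=-50; μ^(6)=-57

((0, 0, 0, 2, 0, 0); (0, 0, 0, 0, 0, 2); (0, 0, 0, 2, 2, 0); (1, 0, 0, 0, 0, 0); (1, 1, 0, 0, 0, 0); (1, 1, 1, 0, 0, 0))


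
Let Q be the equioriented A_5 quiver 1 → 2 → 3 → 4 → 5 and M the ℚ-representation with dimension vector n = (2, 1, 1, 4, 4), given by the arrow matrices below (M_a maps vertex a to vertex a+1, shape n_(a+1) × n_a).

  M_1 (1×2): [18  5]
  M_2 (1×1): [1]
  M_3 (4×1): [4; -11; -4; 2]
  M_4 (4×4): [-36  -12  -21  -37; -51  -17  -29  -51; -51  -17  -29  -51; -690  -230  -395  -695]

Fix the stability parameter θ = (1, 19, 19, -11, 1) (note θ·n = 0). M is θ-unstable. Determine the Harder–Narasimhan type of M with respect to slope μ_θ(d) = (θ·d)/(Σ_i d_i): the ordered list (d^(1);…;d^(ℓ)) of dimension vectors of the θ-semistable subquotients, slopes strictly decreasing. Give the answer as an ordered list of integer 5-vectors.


Via rank(M_{q-1}∘⋯∘M_p): M ≅ I[1,1], I[1,5], I[4,4]^2, I[4,5], I[5,5]^2.
μ_θ-semistable layers: μ^(1)=7; μ^(2)=1; μ^(3)=-11

((0, 1, 1, 1, 1); (2, 0, 0, 0, 3); (0, 0, 0, 3, 0))


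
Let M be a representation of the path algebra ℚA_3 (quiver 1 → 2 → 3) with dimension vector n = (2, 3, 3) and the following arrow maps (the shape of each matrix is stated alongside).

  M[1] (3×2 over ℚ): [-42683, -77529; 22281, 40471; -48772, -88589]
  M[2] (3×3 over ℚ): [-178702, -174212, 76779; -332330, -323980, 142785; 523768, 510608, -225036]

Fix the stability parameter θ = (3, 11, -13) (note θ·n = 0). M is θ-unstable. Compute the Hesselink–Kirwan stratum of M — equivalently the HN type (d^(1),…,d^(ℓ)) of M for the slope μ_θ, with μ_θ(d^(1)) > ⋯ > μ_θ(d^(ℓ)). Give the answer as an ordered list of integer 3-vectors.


Barcode: M ≅ I[1,2], I[1,3], I[2,2], I[3,3]^2. HN layers by μ_θ (4 steps, strictly decreasing):
  μ^(1)=11; μ^(2)=3; μ^(3)=1/3; μ^(4)=-13

((0, 2, 0); (1, 0, 0); (1, 1, 1); (0, 0, 2))


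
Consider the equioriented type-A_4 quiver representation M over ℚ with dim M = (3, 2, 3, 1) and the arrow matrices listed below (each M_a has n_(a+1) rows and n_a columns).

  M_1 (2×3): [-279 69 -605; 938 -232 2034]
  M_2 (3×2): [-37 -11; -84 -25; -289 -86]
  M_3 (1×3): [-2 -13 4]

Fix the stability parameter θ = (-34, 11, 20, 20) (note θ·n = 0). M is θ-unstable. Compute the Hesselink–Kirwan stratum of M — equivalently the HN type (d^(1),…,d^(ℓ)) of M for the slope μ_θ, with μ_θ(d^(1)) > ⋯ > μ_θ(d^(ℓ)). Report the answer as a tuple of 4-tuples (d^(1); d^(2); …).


Interval decomposition of M: I[1,1], I[1,3], I[1,4], I[3,3].
HN type (ℓ=3): μ^(1)=20; μ^(2)=11; μ^(3)=-34

((0, 0, 3, 1); (0, 2, 0, 0); (3, 0, 0, 0))


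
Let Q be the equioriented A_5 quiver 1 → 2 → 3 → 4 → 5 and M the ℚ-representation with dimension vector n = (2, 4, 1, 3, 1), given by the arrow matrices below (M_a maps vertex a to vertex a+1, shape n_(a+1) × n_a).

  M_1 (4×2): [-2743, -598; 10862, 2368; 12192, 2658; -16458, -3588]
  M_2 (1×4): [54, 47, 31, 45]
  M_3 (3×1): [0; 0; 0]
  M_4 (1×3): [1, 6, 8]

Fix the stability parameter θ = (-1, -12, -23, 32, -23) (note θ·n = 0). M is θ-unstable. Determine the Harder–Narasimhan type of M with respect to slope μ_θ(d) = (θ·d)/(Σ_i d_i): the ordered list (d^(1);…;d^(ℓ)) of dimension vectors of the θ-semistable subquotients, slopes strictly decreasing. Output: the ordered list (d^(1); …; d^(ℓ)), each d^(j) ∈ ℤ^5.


Interval decomposition of M: I[1,2], I[1,3], I[2,2]^2, I[4,4]^2, I[4,5].
HN type (ℓ=4): μ^(1)=32; μ^(2)=9/2; μ^(3)=-13/2; μ^(4)=-12

((0, 0, 0, 2, 0); (0, 0, 0, 1, 1); (1, 1, 0, 0, 0); (1, 3, 1, 0, 0))


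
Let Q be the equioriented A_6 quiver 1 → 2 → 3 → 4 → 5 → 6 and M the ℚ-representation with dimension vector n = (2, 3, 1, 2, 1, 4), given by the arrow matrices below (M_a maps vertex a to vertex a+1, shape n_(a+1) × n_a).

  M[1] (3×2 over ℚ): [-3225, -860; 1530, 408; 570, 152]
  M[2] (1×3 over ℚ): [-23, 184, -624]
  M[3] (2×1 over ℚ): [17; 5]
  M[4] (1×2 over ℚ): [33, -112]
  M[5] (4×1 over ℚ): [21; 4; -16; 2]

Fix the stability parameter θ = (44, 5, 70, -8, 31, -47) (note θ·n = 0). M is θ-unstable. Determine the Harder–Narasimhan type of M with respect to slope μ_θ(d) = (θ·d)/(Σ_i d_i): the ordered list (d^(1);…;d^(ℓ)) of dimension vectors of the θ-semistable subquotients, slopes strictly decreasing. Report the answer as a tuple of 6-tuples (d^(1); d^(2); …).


Interval decomposition of M: I[1,1], I[1,6], I[2,2]^2, I[4,4], I[6,6]^3.
HN type (ℓ=5): μ^(1)=44; μ^(2)=95/6; μ^(3)=5; μ^(4)=-8; μ^(5)=-47

((1, 0, 0, 0, 0, 0); (1, 1, 1, 1, 1, 1); (0, 2, 0, 0, 0, 0); (0, 0, 0, 1, 0, 0); (0, 0, 0, 0, 0, 3))


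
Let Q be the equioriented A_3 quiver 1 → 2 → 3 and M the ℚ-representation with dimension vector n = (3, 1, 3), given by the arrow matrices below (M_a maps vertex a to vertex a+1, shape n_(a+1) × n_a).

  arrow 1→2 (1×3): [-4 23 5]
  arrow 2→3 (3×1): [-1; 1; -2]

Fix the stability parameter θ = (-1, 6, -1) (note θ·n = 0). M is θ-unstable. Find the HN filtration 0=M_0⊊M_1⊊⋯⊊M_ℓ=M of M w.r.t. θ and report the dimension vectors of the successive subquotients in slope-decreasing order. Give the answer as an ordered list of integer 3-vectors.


Via rank(M_{q-1}∘⋯∘M_p): M ≅ I[1,1]^2, I[1,3], I[3,3]^2.
μ_θ-semistable layers: μ^(1)=5/2; μ^(2)=-1

((0, 1, 1); (3, 0, 2))


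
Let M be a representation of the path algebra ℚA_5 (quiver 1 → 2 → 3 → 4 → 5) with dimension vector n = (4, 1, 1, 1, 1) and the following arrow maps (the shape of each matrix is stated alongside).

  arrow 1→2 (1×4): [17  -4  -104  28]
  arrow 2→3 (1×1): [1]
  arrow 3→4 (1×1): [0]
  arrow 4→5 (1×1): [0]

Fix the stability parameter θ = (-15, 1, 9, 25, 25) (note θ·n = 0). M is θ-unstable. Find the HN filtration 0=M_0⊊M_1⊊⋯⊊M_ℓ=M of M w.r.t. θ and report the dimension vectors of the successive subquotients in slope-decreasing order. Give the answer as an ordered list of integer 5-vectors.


Interval decomposition of M: I[1,1]^3, I[1,3], I[4,4], I[5,5].
HN type (ℓ=4): μ^(1)=25; μ^(2)=9; μ^(3)=1; μ^(4)=-15

((0, 0, 0, 1, 1); (0, 0, 1, 0, 0); (0, 1, 0, 0, 0); (4, 0, 0, 0, 0))


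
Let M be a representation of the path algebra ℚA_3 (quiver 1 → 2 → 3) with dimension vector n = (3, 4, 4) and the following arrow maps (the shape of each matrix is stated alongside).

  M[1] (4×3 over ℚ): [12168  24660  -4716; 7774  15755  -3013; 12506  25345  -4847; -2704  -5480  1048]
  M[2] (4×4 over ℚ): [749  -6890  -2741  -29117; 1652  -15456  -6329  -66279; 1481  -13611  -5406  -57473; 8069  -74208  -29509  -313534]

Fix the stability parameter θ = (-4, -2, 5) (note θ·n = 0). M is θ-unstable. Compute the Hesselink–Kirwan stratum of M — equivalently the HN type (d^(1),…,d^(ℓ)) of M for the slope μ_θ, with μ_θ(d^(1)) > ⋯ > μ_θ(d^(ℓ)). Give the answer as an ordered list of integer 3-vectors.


Barcode: M ≅ I[1,1]^2, I[1,3], I[2,3]^3. HN layers by μ_θ (3 steps, strictly decreasing):
  μ^(1)=5; μ^(2)=-2; μ^(3)=-4

((0, 0, 4); (0, 4, 0); (3, 0, 0))


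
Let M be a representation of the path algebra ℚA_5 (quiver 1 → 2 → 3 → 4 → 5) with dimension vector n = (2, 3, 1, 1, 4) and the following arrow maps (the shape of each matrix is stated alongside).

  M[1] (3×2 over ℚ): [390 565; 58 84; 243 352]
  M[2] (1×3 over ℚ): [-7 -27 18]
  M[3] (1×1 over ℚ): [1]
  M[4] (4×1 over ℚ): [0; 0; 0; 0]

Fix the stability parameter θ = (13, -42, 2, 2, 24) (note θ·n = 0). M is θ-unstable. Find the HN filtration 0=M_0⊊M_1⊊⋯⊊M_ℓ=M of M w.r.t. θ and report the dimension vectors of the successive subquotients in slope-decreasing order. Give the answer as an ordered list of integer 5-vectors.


Via rank(M_{q-1}∘⋯∘M_p): M ≅ I[1,2], I[1,4], I[2,2], I[5,5]^4.
μ_θ-semistable layers: μ^(1)=24; μ^(2)=2; μ^(3)=-29/2; μ^(4)=-42

((0, 0, 0, 0, 4); (0, 0, 1, 1, 0); (2, 2, 0, 0, 0); (0, 1, 0, 0, 0))


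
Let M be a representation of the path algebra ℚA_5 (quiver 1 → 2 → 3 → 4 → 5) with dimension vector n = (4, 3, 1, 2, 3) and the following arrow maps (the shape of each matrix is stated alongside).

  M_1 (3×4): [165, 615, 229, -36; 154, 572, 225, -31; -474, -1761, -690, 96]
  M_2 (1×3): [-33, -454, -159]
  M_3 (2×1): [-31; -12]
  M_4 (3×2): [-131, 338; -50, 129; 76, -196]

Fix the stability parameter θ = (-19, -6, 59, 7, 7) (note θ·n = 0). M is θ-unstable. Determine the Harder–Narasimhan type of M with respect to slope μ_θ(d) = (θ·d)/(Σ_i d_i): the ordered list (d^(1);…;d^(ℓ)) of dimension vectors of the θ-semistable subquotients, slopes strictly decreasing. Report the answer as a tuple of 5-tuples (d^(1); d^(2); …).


Interval decomposition of M: I[1,1], I[1,2]^2, I[1,5], I[4,5], I[5,5].
HN type (ℓ=4): μ^(1)=73/3; μ^(2)=7; μ^(3)=-6; μ^(4)=-19

((0, 0, 1, 1, 1); (0, 0, 0, 1, 2); (0, 3, 0, 0, 0); (4, 0, 0, 0, 0))


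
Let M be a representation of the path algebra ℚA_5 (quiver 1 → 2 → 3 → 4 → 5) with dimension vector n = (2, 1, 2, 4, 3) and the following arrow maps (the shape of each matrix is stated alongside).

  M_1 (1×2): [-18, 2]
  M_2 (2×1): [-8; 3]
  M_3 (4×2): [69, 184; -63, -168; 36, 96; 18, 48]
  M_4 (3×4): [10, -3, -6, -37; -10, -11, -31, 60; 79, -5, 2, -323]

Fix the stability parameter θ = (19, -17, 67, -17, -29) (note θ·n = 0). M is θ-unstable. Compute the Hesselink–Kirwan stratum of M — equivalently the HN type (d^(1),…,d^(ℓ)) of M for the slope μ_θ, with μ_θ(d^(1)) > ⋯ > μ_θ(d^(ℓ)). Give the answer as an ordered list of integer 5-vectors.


Barcode: M ≅ I[1,1], I[1,3], I[3,5], I[4,4], I[4,5]^2. HN layers by μ_θ (6 steps, strictly decreasing):
  μ^(1)=67; μ^(2)=19; μ^(3)=7; μ^(4)=1; μ^(5)=-17; μ^(6)=-23

((0, 0, 1, 0, 0); (1, 0, 0, 0, 0); (0, 0, 1, 1, 1); (1, 1, 0, 0, 0); (0, 0, 0, 1, 0); (0, 0, 0, 2, 2))


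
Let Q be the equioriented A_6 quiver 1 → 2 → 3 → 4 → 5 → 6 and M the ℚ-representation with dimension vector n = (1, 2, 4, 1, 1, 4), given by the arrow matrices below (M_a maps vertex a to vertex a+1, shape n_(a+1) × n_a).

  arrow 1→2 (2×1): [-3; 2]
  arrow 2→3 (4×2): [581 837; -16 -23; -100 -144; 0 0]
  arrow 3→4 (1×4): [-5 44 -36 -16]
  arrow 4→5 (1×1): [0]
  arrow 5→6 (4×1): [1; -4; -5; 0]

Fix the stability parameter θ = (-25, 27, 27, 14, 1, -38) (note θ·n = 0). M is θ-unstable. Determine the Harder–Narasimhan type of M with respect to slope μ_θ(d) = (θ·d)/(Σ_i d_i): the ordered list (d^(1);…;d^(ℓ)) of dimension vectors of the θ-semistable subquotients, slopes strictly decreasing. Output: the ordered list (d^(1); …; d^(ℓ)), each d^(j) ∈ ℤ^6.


Via rank(M_{q-1}∘⋯∘M_p): M ≅ I[1,4], I[2,3], I[3,3]^2, I[5,6], I[6,6]^3.
μ_θ-semistable layers: μ^(1)=27; μ^(2)=68/3; μ^(3)=-37/2; μ^(4)=-25; μ^(5)=-38

((0, 1, 3, 0, 0, 0); (0, 1, 1, 1, 0, 0); (0, 0, 0, 0, 1, 1); (1, 0, 0, 0, 0, 0); (0, 0, 0, 0, 0, 3))


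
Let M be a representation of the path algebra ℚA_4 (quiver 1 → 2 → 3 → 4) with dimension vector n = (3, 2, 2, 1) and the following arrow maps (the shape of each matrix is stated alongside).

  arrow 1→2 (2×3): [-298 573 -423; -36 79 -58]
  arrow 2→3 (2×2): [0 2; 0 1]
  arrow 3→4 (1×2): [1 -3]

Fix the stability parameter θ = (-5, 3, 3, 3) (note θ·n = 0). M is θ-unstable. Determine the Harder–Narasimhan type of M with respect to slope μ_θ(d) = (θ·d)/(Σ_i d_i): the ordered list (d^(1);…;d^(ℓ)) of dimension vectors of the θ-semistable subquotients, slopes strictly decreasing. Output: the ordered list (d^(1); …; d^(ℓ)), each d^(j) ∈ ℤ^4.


Interval decomposition of M: I[1,1], I[1,2], I[1,4], I[3,3].
HN type (ℓ=2): μ^(1)=3; μ^(2)=-5

((0, 2, 2, 1); (3, 0, 0, 0))


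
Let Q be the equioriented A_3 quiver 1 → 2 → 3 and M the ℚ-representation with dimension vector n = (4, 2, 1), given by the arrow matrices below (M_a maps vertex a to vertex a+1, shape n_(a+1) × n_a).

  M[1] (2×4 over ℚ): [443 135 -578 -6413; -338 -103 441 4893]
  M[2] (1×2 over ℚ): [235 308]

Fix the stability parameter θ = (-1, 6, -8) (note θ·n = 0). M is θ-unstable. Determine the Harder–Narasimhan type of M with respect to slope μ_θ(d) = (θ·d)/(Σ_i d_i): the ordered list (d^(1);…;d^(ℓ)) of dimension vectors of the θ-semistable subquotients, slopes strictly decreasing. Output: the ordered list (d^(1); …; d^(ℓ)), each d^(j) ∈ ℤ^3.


Interval decomposition of M: I[1,1]^2, I[1,2], I[1,3].
HN type (ℓ=2): μ^(1)=6; μ^(2)=-1

((0, 1, 0); (4, 1, 1))


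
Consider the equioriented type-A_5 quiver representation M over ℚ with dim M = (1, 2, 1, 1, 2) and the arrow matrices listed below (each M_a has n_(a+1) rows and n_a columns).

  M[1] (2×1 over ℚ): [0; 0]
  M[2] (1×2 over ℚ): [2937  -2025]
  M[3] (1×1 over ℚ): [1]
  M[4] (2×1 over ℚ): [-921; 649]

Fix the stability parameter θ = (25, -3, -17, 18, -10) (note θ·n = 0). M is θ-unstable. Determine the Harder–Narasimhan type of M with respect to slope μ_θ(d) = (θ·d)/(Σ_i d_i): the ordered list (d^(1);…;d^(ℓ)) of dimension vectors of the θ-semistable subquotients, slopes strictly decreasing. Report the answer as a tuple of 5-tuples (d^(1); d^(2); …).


Interval decomposition of M: I[1,1], I[2,2], I[2,5], I[5,5].
HN type (ℓ=4): μ^(1)=25; μ^(2)=4; μ^(3)=-3; μ^(4)=-10

((1, 0, 0, 0, 0); (0, 0, 0, 1, 1); (0, 1, 0, 0, 0); (0, 1, 1, 0, 1))


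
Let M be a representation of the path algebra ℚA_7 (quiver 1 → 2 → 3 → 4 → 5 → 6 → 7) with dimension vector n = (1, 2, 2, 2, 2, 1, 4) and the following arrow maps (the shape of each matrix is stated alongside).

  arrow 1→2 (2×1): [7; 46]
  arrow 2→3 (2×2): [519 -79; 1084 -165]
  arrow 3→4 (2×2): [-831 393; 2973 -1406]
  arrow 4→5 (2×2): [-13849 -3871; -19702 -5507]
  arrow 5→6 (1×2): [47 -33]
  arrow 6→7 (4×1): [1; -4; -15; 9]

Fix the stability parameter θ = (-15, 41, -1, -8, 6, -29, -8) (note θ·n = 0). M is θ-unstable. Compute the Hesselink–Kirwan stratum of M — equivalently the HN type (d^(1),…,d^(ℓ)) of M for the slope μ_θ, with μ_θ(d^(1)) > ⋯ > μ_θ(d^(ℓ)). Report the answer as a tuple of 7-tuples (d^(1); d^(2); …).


Interval decomposition of M: I[1,7], I[2,5], I[7,7]^3.
HN type (ℓ=4): μ^(1)=19/2; μ^(2)=1/6; μ^(3)=-8; μ^(4)=-15

((0, 1, 1, 1, 1, 0, 0); (0, 1, 1, 1, 1, 1, 1); (0, 0, 0, 0, 0, 0, 3); (1, 0, 0, 0, 0, 0, 0))


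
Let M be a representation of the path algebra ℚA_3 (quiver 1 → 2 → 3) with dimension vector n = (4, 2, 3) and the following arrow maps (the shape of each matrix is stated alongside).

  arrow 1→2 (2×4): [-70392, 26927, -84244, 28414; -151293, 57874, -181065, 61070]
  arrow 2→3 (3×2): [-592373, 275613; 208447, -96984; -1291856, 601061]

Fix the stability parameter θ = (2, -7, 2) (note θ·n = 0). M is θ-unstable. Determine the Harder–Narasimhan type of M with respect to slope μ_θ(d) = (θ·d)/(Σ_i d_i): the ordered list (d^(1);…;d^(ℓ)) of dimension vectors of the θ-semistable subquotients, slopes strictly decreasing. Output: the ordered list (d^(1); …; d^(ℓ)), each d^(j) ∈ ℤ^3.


Interval decomposition of M: I[1,1]^2, I[1,3]^2, I[3,3].
HN type (ℓ=2): μ^(1)=2; μ^(2)=-5/2

((2, 0, 3); (2, 2, 0))


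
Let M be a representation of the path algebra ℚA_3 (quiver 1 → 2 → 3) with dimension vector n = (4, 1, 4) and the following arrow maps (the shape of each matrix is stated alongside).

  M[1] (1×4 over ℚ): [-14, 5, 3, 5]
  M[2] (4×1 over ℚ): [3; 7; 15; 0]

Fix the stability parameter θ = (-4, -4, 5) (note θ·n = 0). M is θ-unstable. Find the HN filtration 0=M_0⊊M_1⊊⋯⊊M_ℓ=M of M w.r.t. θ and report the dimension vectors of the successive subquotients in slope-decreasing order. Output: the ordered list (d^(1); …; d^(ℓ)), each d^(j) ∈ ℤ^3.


Barcode: M ≅ I[1,1]^3, I[1,3], I[3,3]^3. HN layers by μ_θ (2 steps, strictly decreasing):
  μ^(1)=5; μ^(2)=-4

((0, 0, 4); (4, 1, 0))


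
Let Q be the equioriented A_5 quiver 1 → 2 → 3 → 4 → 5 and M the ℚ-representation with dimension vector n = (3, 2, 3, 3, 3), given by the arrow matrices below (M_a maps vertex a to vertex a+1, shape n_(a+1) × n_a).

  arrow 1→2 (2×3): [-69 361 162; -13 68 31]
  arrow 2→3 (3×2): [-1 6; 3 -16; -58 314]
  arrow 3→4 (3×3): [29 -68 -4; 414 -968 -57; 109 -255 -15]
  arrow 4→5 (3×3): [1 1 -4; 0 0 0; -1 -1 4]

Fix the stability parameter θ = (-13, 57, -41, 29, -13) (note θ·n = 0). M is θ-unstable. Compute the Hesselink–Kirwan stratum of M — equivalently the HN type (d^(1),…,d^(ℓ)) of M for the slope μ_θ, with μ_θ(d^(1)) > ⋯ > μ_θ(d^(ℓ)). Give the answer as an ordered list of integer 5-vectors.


Interval decomposition of M: I[1,1], I[1,4], I[1,5], I[3,4], I[5,5]^2.
HN type (ℓ=4): μ^(1)=29; μ^(2)=8; μ^(3)=-13; μ^(4)=-41

((0, 0, 0, 2, 0); (0, 2, 2, 1, 1); (3, 0, 0, 0, 2); (0, 0, 1, 0, 0))


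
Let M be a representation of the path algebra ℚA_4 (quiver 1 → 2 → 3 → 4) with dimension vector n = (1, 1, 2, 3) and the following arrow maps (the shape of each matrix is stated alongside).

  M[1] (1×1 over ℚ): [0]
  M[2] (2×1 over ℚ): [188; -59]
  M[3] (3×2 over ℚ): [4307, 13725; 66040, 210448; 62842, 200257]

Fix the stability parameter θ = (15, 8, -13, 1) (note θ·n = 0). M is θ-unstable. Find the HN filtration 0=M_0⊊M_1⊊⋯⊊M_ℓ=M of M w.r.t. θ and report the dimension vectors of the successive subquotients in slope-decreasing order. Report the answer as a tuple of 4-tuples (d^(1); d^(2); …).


Via rank(M_{q-1}∘⋯∘M_p): M ≅ I[1,1], I[2,4], I[3,4], I[4,4].
μ_θ-semistable layers: μ^(1)=15; μ^(2)=1; μ^(3)=-5/2; μ^(4)=-13

((1, 0, 0, 0); (0, 0, 0, 3); (0, 1, 1, 0); (0, 0, 1, 0))


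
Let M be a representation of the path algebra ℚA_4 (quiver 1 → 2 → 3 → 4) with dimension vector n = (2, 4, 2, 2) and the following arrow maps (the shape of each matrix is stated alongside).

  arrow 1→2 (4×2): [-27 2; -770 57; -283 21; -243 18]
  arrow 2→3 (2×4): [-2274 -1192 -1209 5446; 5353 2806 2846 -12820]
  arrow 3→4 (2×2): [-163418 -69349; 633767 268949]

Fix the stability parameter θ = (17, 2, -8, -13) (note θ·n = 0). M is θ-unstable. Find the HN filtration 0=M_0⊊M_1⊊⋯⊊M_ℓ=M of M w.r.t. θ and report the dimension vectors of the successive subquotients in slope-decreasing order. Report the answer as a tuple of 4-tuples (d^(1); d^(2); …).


Barcode: M ≅ I[1,4]^2, I[2,2]^2. HN layers by μ_θ (2 steps, strictly decreasing):
  μ^(1)=2; μ^(2)=-1/2

((0, 2, 0, 0); (2, 2, 2, 2))


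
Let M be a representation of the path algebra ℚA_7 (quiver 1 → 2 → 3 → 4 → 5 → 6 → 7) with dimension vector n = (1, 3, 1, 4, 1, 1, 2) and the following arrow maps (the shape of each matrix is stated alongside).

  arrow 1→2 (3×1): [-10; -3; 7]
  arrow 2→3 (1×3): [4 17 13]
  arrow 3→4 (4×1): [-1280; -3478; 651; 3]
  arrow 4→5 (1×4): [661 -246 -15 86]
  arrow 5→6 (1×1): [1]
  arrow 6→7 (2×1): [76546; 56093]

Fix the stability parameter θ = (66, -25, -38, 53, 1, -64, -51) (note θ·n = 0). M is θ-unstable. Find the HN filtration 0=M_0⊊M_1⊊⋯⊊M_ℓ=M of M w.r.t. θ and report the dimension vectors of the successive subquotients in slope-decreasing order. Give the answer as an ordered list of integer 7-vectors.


Barcode: M ≅ I[1,2], I[2,2], I[2,7], I[4,4]^3, I[7,7]. HN layers by μ_θ (6 steps, strictly decreasing):
  μ^(1)=53; μ^(2)=41/2; μ^(3)=-61/4; μ^(4)=-25; μ^(5)=-63/2; μ^(6)=-51

((0, 0, 0, 3, 0, 0, 0); (1, 1, 0, 0, 0, 0, 0); (0, 0, 0, 1, 1, 1, 1); (0, 1, 0, 0, 0, 0, 0); (0, 1, 1, 0, 0, 0, 0); (0, 0, 0, 0, 0, 0, 1))


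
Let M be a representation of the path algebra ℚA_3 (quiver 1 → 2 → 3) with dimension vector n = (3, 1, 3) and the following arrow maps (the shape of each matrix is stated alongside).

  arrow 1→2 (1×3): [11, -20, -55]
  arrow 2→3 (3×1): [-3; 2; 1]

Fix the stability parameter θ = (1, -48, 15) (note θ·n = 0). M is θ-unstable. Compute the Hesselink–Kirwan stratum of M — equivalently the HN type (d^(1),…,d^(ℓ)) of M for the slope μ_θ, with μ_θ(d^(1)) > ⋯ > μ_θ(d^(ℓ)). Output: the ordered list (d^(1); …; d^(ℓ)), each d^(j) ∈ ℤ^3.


Interval decomposition of M: I[1,1]^2, I[1,3], I[3,3]^2.
HN type (ℓ=3): μ^(1)=15; μ^(2)=1; μ^(3)=-47/2

((0, 0, 3); (2, 0, 0); (1, 1, 0))


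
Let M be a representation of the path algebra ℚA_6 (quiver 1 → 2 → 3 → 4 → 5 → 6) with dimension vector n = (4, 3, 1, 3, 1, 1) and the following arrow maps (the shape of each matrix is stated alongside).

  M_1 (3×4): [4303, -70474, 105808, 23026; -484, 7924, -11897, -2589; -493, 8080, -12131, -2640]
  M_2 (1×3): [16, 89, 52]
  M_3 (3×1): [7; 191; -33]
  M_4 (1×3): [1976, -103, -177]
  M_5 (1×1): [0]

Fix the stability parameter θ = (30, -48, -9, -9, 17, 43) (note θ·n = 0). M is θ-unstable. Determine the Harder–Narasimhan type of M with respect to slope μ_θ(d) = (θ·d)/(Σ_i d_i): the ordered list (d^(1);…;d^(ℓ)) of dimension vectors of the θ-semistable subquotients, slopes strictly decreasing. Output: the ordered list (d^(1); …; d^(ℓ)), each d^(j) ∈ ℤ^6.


Via rank(M_{q-1}∘⋯∘M_p): M ≅ I[1,1], I[1,2]^2, I[1,4], I[4,4], I[4,5], I[6,6].
μ_θ-semistable layers: μ^(1)=43; μ^(2)=30; μ^(3)=17; μ^(4)=-9

((0, 0, 0, 0, 0, 1); (1, 0, 0, 0, 0, 0); (0, 0, 0, 0, 1, 0); (3, 3, 1, 3, 0, 0))


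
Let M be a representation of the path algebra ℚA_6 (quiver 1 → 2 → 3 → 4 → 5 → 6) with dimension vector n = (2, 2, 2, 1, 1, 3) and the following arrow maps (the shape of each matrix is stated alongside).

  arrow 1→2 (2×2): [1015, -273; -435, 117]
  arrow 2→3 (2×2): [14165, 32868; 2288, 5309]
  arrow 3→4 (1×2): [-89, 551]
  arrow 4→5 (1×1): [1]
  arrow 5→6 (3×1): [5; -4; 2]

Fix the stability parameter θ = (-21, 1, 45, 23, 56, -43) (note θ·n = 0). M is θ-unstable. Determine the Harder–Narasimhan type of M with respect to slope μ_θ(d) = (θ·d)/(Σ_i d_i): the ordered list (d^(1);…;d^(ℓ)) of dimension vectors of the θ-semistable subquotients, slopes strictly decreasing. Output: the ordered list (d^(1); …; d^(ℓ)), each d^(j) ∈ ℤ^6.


Via rank(M_{q-1}∘⋯∘M_p): M ≅ I[1,1], I[1,3], I[2,6], I[6,6]^2.
μ_θ-semistable layers: μ^(1)=45; μ^(2)=81/4; μ^(3)=1; μ^(4)=-21; μ^(5)=-43

((0, 0, 1, 0, 0, 0); (0, 0, 1, 1, 1, 1); (0, 2, 0, 0, 0, 0); (2, 0, 0, 0, 0, 0); (0, 0, 0, 0, 0, 2))


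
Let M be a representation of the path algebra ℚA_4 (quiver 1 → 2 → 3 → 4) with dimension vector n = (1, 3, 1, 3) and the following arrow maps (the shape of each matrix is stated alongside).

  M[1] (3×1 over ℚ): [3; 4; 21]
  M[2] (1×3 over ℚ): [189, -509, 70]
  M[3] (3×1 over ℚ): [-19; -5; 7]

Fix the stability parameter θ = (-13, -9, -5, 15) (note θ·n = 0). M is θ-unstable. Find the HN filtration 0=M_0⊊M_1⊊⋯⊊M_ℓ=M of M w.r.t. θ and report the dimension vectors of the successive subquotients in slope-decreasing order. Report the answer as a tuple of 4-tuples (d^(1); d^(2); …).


Via rank(M_{q-1}∘⋯∘M_p): M ≅ I[1,4], I[2,2]^2, I[4,4]^2.
μ_θ-semistable layers: μ^(1)=15; μ^(2)=-5; μ^(3)=-9; μ^(4)=-13

((0, 0, 0, 3); (0, 0, 1, 0); (0, 3, 0, 0); (1, 0, 0, 0))


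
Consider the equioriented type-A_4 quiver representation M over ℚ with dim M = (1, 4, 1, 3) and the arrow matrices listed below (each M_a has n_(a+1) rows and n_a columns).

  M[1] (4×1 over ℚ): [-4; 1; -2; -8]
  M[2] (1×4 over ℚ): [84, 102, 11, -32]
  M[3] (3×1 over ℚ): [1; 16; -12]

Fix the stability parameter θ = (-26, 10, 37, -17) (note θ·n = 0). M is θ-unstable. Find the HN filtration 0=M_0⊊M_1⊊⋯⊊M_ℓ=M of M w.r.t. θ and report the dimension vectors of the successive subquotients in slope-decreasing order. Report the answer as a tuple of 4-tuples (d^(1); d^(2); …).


Barcode: M ≅ I[1,2], I[2,2]^2, I[2,4], I[4,4]^2. HN layers by μ_θ (3 steps, strictly decreasing):
  μ^(1)=10; μ^(2)=-17; μ^(3)=-26

((0, 4, 1, 1); (0, 0, 0, 2); (1, 0, 0, 0))


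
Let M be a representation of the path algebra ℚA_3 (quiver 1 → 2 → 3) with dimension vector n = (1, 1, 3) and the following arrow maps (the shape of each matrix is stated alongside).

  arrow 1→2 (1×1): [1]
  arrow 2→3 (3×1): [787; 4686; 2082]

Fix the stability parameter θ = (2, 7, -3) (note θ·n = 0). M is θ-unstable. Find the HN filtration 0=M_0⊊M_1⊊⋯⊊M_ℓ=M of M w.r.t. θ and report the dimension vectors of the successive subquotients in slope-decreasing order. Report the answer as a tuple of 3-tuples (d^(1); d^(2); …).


Barcode: M ≅ I[1,3], I[3,3]^2. HN layers by μ_θ (2 steps, strictly decreasing):
  μ^(1)=2; μ^(2)=-3

((1, 1, 1); (0, 0, 2))
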